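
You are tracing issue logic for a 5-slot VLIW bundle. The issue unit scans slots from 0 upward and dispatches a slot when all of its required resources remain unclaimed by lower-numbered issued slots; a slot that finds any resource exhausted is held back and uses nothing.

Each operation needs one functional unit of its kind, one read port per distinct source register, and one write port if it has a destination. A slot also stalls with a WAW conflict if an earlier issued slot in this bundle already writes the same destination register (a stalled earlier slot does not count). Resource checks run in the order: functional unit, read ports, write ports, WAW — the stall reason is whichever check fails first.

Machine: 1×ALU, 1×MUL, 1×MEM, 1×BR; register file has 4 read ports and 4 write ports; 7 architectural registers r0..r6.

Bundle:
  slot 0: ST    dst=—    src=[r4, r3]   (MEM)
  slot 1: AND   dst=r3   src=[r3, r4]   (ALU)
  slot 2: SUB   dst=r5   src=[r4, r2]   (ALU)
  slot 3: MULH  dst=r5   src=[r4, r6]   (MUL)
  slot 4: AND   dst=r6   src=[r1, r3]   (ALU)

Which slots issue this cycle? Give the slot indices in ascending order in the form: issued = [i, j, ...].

#0 MEM src=r4,r3 dispatched  <A:1 Mu:1 Ld:0 B:1 rd:2 wr:4>
#1 ALU src=r3,r4 dispatched  <A:0 Mu:1 Ld:0 B:1 rd:0 wr:3>
#2 ALU src=r4,r2 held:FU  <A:0 Mu:1 Ld:0 B:1 rd:0 wr:3>
#3 MUL src=r4,r6 held:RD_PORT  <A:0 Mu:1 Ld:0 B:1 rd:0 wr:3>
#4 ALU src=r1,r3 held:FU  <A:0 Mu:1 Ld:0 B:1 rd:0 wr:3>

issued = [0, 1]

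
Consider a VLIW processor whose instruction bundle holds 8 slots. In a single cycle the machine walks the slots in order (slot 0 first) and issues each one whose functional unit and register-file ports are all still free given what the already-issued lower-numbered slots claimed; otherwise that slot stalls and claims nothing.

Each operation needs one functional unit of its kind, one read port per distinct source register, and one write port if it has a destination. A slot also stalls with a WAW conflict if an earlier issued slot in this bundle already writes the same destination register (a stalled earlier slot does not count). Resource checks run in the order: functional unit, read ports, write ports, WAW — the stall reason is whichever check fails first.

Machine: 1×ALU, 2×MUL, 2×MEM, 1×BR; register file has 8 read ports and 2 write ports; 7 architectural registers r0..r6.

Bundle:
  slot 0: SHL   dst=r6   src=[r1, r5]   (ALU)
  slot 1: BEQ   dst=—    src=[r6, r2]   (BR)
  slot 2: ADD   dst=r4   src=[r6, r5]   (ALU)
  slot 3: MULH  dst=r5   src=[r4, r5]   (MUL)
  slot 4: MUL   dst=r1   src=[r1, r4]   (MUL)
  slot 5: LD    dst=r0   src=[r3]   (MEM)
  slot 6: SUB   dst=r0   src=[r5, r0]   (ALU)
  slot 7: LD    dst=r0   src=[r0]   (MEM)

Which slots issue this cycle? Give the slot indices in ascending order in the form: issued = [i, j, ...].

[0] ALU needs rd=2 wr=1: ok; after: ALU=0 MUL=2 MEM=2 BR=1, R=6, W=1
[1] BR needs rd=2 wr=0: ok; after: ALU=0 MUL=2 MEM=2 BR=0, R=4, W=1
[2] ALU needs rd=2 wr=1: FU; after: ALU=0 MUL=2 MEM=2 BR=0, R=4, W=1
[3] MUL needs rd=2 wr=1: ok; after: ALU=0 MUL=1 MEM=2 BR=0, R=2, W=0
[4] MUL needs rd=2 wr=1: WR_PORT; after: ALU=0 MUL=1 MEM=2 BR=0, R=2, W=0
[5] MEM needs rd=1 wr=1: WR_PORT; after: ALU=0 MUL=1 MEM=2 BR=0, R=2, W=0
[6] ALU needs rd=2 wr=1: FU; after: ALU=0 MUL=1 MEM=2 BR=0, R=2, W=0
[7] MEM needs rd=1 wr=1: WR_PORT; after: ALU=0 MUL=1 MEM=2 BR=0, R=2, W=0

issued = [0, 1, 3]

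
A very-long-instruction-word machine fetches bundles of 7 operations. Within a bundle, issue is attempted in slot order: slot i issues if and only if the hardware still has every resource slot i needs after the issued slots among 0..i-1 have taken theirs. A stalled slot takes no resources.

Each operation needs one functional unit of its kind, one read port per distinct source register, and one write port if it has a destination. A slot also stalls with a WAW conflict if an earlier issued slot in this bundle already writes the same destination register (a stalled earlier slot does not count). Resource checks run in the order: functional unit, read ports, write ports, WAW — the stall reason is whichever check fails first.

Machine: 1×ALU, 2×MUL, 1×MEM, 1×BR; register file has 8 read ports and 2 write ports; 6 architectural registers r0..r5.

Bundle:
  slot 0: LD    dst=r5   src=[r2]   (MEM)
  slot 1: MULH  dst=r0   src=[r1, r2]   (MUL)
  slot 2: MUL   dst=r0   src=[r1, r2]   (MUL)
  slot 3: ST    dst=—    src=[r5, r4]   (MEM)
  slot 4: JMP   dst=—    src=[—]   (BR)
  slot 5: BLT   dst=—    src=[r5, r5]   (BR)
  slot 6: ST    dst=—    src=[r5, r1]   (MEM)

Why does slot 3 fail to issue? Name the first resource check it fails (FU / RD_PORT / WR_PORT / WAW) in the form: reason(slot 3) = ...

reason(slot 3) = FU

[0] MEM needs rd=1 wr=1: ok; after: ALU=1 MUL=2 MEM=0 BR=1, R=7, W=1
[1] MUL needs rd=2 wr=1: ok; after: ALU=1 MUL=1 MEM=0 BR=1, R=5, W=0
[2] MUL needs rd=2 wr=1: WR_PORT; after: ALU=1 MUL=1 MEM=0 BR=1, R=5, W=0
[3] MEM needs rd=2 wr=0: FU; after: ALU=1 MUL=1 MEM=0 BR=1, R=5, W=0
[4] BR needs rd=0 wr=0: ok; after: ALU=1 MUL=1 MEM=0 BR=0, R=5, W=0
[5] BR needs rd=1 wr=0: FU; after: ALU=1 MUL=1 MEM=0 BR=0, R=5, W=0
[6] MEM needs rd=2 wr=0: FU; after: ALU=1 MUL=1 MEM=0 BR=0, R=5, W=0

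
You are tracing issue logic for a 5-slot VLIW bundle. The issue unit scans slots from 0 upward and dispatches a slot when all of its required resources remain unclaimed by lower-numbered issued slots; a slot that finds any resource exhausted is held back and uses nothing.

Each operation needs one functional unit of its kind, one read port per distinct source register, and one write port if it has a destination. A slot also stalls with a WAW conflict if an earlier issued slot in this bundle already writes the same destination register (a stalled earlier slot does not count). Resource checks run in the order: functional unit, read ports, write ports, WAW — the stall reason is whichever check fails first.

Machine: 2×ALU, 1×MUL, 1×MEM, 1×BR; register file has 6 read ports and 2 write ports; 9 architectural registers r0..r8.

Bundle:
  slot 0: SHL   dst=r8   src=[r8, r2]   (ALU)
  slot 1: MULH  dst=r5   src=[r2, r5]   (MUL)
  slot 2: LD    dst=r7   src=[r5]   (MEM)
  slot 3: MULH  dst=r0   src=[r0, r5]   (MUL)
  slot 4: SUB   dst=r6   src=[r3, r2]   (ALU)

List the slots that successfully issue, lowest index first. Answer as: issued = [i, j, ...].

issued = [0, 1]

[0] ALU needs rd=2 wr=1: ok; after: ALU=1 MUL=1 MEM=1 BR=1, R=4, W=1
[1] MUL needs rd=2 wr=1: ok; after: ALU=1 MUL=0 MEM=1 BR=1, R=2, W=0
[2] MEM needs rd=1 wr=1: WR_PORT; after: ALU=1 MUL=0 MEM=1 BR=1, R=2, W=0
[3] MUL needs rd=2 wr=1: FU; after: ALU=1 MUL=0 MEM=1 BR=1, R=2, W=0
[4] ALU needs rd=2 wr=1: WR_PORT; after: ALU=1 MUL=0 MEM=1 BR=1, R=2, W=0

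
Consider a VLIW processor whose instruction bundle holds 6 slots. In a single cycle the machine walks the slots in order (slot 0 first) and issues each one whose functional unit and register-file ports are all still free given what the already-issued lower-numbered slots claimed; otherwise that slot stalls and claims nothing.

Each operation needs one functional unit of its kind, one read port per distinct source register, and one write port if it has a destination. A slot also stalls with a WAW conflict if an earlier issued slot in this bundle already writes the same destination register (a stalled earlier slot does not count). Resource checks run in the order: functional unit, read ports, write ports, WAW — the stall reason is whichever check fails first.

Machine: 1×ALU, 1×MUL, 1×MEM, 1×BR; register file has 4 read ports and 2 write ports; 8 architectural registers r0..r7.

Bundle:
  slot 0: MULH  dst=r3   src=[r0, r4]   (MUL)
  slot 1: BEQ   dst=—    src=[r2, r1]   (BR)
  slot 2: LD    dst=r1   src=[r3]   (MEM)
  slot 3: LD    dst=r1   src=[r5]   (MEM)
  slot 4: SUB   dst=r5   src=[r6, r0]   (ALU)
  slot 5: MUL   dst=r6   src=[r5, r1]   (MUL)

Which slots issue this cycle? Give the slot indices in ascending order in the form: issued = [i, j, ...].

issued = [0, 1]

slot 0 (MUL): ISSUE — free A1,Mu0,Ld1,B1 rp2 wp1
slot 1 (BR): ISSUE — free A1,Mu0,Ld1,B0 rp0 wp1
slot 2 (MEM): stall RD_PORT — free A1,Mu0,Ld1,B0 rp0 wp1
slot 3 (MEM): stall RD_PORT — free A1,Mu0,Ld1,B0 rp0 wp1
slot 4 (ALU): stall RD_PORT — free A1,Mu0,Ld1,B0 rp0 wp1
slot 5 (MUL): stall FU — free A1,Mu0,Ld1,B0 rp0 wp1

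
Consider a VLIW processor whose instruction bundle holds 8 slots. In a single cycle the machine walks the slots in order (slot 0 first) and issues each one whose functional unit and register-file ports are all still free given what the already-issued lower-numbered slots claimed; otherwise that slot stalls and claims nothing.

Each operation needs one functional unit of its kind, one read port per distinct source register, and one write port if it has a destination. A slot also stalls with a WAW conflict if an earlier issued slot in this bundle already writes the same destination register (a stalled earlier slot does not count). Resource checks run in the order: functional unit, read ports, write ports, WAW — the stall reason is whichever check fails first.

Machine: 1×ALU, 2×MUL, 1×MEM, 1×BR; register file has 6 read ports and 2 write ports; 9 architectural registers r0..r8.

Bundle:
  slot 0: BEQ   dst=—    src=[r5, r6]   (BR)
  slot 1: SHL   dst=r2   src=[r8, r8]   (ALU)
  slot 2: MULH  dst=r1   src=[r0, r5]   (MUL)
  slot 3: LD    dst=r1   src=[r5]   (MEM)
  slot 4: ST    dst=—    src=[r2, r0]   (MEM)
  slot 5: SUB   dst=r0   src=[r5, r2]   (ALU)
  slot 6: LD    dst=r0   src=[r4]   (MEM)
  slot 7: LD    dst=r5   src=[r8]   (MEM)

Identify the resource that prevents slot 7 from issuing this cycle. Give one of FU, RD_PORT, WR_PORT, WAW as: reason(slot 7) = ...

reason(slot 7) = WR_PORT

  0. BR ⇒ go  {1A/2Mu/1Ld/0B | 4r 2w}
  1. ALU→r2 ⇒ go  {0A/2Mu/1Ld/0B | 3r 1w}
  2. MUL→r1 ⇒ go  {0A/1Mu/1Ld/0B | 1r 0w}
  3. MEM→r1 ⇒ no(WR_PORT)  {0A/1Mu/1Ld/0B | 1r 0w}
  4. MEM ⇒ no(RD_PORT)  {0A/1Mu/1Ld/0B | 1r 0w}
  5. ALU→r0 ⇒ no(FU)  {0A/1Mu/1Ld/0B | 1r 0w}
  6. MEM→r0 ⇒ no(WR_PORT)  {0A/1Mu/1Ld/0B | 1r 0w}
  7. MEM→r5 ⇒ no(WR_PORT)  {0A/1Mu/1Ld/0B | 1r 0w}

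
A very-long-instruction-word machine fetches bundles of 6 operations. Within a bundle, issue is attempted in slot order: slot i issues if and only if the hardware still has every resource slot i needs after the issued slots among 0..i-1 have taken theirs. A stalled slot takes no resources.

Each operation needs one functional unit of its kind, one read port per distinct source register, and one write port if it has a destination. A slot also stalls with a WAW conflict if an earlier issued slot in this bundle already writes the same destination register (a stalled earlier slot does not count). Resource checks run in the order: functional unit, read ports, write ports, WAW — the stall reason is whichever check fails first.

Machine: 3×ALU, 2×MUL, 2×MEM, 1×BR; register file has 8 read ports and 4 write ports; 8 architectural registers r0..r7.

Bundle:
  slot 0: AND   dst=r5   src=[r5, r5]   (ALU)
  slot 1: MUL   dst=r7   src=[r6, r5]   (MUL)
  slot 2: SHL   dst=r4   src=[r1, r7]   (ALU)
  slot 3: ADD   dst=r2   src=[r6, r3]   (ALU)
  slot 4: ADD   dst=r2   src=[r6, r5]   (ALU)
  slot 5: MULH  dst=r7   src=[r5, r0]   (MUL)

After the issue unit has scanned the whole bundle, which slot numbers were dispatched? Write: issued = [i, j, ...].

slot 0 (ALU): ISSUE — free A2,Mu2,Ld2,B1 rp7 wp3
slot 1 (MUL): ISSUE — free A2,Mu1,Ld2,B1 rp5 wp2
slot 2 (ALU): ISSUE — free A1,Mu1,Ld2,B1 rp3 wp1
slot 3 (ALU): ISSUE — free A0,Mu1,Ld2,B1 rp1 wp0
slot 4 (ALU): stall FU — free A0,Mu1,Ld2,B1 rp1 wp0
slot 5 (MUL): stall RD_PORT — free A0,Mu1,Ld2,B1 rp1 wp0

issued = [0, 1, 2, 3]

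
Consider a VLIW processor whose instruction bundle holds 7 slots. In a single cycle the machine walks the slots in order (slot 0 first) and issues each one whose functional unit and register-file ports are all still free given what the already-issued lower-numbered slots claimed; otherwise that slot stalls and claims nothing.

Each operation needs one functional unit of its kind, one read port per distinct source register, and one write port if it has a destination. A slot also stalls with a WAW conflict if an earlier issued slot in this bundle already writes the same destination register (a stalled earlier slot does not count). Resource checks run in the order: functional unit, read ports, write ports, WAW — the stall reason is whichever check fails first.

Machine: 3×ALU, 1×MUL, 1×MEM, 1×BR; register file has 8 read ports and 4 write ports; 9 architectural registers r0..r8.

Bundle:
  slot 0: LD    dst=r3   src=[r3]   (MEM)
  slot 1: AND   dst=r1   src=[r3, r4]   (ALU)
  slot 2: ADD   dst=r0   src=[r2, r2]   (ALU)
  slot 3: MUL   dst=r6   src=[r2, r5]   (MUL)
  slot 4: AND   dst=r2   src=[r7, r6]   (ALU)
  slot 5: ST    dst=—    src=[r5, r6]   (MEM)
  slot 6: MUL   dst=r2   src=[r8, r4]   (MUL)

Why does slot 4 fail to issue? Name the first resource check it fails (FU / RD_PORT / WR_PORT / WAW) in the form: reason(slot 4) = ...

reason(slot 4) = WR_PORT

  0. MEM→r3 ⇒ go  {3A/1Mu/0Ld/1B | 7r 3w}
  1. ALU→r1 ⇒ go  {2A/1Mu/0Ld/1B | 5r 2w}
  2. ALU→r0 ⇒ go  {1A/1Mu/0Ld/1B | 4r 1w}
  3. MUL→r6 ⇒ go  {1A/0Mu/0Ld/1B | 2r 0w}
  4. ALU→r2 ⇒ no(WR_PORT)  {1A/0Mu/0Ld/1B | 2r 0w}
  5. MEM ⇒ no(FU)  {1A/0Mu/0Ld/1B | 2r 0w}
  6. MUL→r2 ⇒ no(FU)  {1A/0Mu/0Ld/1B | 2r 0w}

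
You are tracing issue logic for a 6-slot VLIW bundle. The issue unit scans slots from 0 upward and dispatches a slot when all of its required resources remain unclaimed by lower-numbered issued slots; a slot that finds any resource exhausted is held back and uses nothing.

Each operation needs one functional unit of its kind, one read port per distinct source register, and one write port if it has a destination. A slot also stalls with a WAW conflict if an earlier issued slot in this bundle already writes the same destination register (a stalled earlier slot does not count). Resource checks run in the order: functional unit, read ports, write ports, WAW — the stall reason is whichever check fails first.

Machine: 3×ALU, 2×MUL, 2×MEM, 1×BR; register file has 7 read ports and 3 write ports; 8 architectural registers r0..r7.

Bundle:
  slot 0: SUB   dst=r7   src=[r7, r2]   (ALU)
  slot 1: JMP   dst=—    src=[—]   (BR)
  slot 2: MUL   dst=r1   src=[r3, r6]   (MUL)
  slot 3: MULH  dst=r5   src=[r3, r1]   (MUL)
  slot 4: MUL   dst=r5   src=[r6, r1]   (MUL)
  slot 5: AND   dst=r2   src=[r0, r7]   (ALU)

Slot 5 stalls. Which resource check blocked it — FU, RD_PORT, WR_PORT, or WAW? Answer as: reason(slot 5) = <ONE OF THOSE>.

[0] ALU needs rd=2 wr=1: ok; after: ALU=2 MUL=2 MEM=2 BR=1, R=5, W=2
[1] BR needs rd=0 wr=0: ok; after: ALU=2 MUL=2 MEM=2 BR=0, R=5, W=2
[2] MUL needs rd=2 wr=1: ok; after: ALU=2 MUL=1 MEM=2 BR=0, R=3, W=1
[3] MUL needs rd=2 wr=1: ok; after: ALU=2 MUL=0 MEM=2 BR=0, R=1, W=0
[4] MUL needs rd=2 wr=1: FU; after: ALU=2 MUL=0 MEM=2 BR=0, R=1, W=0
[5] ALU needs rd=2 wr=1: RD_PORT; after: ALU=2 MUL=0 MEM=2 BR=0, R=1, W=0

reason(slot 5) = RD_PORT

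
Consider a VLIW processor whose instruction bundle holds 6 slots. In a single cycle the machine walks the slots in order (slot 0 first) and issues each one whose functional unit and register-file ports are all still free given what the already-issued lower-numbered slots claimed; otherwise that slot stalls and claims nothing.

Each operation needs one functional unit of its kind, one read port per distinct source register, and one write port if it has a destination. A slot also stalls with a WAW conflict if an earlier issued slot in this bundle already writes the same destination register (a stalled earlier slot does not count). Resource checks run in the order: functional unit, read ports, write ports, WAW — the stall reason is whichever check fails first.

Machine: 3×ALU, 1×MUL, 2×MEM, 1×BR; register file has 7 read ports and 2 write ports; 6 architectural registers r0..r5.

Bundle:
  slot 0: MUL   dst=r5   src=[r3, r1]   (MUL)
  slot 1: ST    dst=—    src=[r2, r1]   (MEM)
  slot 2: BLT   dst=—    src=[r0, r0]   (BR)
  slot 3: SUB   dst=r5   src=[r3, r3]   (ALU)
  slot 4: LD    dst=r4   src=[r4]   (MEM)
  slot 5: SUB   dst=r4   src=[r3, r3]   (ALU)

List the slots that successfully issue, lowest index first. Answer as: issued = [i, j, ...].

(0) want 1×MUL +2rd +1wr — yes → AL3|MU0|ME2|BR1|rd5|wr1
(1) want 1×MEM +2rd +0wr — yes → AL3|MU0|ME1|BR1|rd3|wr1
(2) want 1×BR +1rd +0wr — yes → AL3|MU0|ME1|BR0|rd2|wr1
(3) want 1×ALU +1rd +1wr — WAW → AL3|MU0|ME1|BR0|rd2|wr1
(4) want 1×MEM +1rd +1wr — yes → AL3|MU0|ME0|BR0|rd1|wr0
(5) want 1×ALU +1rd +1wr — WR_PORT → AL3|MU0|ME0|BR0|rd1|wr0

issued = [0, 1, 2, 4]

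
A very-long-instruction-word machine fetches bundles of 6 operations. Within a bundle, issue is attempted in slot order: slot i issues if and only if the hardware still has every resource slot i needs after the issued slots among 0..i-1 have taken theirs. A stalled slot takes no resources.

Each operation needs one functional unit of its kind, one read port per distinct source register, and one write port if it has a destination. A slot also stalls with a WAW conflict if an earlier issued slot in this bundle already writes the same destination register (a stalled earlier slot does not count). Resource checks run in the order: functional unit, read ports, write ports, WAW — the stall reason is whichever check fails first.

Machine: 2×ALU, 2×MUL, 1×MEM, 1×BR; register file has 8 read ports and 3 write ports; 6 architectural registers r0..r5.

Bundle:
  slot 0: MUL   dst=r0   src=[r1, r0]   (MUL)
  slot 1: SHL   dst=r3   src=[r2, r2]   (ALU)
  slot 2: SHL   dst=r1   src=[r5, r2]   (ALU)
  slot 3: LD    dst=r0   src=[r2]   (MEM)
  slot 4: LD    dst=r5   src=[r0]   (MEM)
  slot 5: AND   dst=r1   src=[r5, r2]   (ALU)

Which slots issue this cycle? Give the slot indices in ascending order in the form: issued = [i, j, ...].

(0) want 1×MUL +2rd +1wr — yes → AL2|MU1|ME1|BR1|rd6|wr2
(1) want 1×ALU +1rd +1wr — yes → AL1|MU1|ME1|BR1|rd5|wr1
(2) want 1×ALU +2rd +1wr — yes → AL0|MU1|ME1|BR1|rd3|wr0
(3) want 1×MEM +1rd +1wr — WR_PORT → AL0|MU1|ME1|BR1|rd3|wr0
(4) want 1×MEM +1rd +1wr — WR_PORT → AL0|MU1|ME1|BR1|rd3|wr0
(5) want 1×ALU +2rd +1wr — FU → AL0|MU1|ME1|BR1|rd3|wr0

issued = [0, 1, 2]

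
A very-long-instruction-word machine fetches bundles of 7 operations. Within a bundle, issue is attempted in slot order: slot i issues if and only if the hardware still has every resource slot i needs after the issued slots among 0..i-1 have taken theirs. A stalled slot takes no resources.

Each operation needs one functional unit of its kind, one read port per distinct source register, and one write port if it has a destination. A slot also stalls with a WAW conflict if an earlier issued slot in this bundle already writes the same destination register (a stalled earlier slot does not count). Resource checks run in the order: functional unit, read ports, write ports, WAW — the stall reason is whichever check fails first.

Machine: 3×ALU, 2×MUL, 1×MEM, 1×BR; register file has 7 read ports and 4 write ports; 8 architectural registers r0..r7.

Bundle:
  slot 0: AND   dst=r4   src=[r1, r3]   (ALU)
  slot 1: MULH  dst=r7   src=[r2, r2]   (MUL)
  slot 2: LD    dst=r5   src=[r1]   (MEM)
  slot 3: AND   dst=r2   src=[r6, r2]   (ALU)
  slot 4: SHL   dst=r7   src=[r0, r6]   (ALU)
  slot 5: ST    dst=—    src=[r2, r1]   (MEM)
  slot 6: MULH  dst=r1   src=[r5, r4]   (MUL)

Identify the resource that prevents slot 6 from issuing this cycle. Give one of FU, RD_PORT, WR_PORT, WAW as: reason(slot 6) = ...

[0] ALU needs rd=2 wr=1: ok; after: ALU=2 MUL=2 MEM=1 BR=1, R=5, W=3
[1] MUL needs rd=1 wr=1: ok; after: ALU=2 MUL=1 MEM=1 BR=1, R=4, W=2
[2] MEM needs rd=1 wr=1: ok; after: ALU=2 MUL=1 MEM=0 BR=1, R=3, W=1
[3] ALU needs rd=2 wr=1: ok; after: ALU=1 MUL=1 MEM=0 BR=1, R=1, W=0
[4] ALU needs rd=2 wr=1: RD_PORT; after: ALU=1 MUL=1 MEM=0 BR=1, R=1, W=0
[5] MEM needs rd=2 wr=0: FU; after: ALU=1 MUL=1 MEM=0 BR=1, R=1, W=0
[6] MUL needs rd=2 wr=1: RD_PORT; after: ALU=1 MUL=1 MEM=0 BR=1, R=1, W=0

reason(slot 6) = RD_PORT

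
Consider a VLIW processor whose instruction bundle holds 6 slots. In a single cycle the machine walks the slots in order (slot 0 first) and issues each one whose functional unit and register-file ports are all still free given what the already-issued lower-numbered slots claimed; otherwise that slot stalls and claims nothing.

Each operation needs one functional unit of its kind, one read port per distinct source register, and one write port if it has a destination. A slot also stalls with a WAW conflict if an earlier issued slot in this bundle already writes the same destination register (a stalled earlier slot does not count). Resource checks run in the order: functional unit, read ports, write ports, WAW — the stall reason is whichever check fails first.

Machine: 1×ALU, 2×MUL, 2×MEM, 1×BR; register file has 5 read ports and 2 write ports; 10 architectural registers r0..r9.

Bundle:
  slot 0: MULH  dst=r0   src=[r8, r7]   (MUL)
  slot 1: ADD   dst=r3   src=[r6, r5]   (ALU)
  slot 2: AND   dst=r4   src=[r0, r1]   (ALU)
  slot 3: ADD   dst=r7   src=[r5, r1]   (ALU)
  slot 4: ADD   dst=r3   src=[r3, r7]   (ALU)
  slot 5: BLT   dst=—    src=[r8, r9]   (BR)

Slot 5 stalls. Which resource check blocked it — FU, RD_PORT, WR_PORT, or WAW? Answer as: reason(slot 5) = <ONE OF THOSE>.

[0] MUL needs rd=2 wr=1: ok; after: ALU=1 MUL=1 MEM=2 BR=1, R=3, W=1
[1] ALU needs rd=2 wr=1: ok; after: ALU=0 MUL=1 MEM=2 BR=1, R=1, W=0
[2] ALU needs rd=2 wr=1: FU; after: ALU=0 MUL=1 MEM=2 BR=1, R=1, W=0
[3] ALU needs rd=2 wr=1: FU; after: ALU=0 MUL=1 MEM=2 BR=1, R=1, W=0
[4] ALU needs rd=2 wr=1: FU; after: ALU=0 MUL=1 MEM=2 BR=1, R=1, W=0
[5] BR needs rd=2 wr=0: RD_PORT; after: ALU=0 MUL=1 MEM=2 BR=1, R=1, W=0

reason(slot 5) = RD_PORT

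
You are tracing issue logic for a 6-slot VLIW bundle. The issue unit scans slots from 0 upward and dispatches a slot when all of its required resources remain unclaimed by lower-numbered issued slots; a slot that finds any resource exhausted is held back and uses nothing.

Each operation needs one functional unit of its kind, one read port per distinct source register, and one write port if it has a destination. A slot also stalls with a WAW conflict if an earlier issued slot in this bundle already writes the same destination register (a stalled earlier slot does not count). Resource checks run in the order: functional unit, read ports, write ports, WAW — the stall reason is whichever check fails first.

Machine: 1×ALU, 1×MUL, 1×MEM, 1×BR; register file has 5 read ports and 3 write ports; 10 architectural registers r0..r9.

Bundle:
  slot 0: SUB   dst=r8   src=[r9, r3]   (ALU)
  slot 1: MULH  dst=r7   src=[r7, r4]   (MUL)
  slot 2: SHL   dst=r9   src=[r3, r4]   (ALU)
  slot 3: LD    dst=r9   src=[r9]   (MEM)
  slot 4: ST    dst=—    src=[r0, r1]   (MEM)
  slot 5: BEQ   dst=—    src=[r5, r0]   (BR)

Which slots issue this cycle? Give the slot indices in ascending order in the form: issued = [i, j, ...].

#0 ALU src=r9,r3 dispatched  <A:0 Mu:1 Ld:1 B:1 rd:3 wr:2>
#1 MUL src=r7,r4 dispatched  <A:0 Mu:0 Ld:1 B:1 rd:1 wr:1>
#2 ALU src=r3,r4 held:FU  <A:0 Mu:0 Ld:1 B:1 rd:1 wr:1>
#3 MEM src=r9 dispatched  <A:0 Mu:0 Ld:0 B:1 rd:0 wr:0>
#4 MEM src=r0,r1 held:FU  <A:0 Mu:0 Ld:0 B:1 rd:0 wr:0>
#5 BR src=r5,r0 held:RD_PORT  <A:0 Mu:0 Ld:0 B:1 rd:0 wr:0>

issued = [0, 1, 3]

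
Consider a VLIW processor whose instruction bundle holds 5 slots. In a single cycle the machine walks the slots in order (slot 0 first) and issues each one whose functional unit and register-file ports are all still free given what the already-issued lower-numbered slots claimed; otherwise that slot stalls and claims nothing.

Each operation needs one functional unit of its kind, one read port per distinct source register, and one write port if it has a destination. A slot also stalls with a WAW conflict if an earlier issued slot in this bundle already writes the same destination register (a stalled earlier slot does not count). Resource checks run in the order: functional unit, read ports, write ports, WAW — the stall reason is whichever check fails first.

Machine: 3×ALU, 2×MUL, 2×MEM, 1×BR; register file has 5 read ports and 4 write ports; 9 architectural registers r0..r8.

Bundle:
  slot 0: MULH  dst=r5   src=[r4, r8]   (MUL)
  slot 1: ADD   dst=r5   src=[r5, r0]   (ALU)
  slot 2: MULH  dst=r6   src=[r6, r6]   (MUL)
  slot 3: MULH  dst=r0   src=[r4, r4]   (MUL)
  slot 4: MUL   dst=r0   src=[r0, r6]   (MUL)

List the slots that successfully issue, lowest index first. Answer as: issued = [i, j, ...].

issued = [0, 2]

#0 MUL src=r4,r8 dispatched  <A:3 Mu:1 Ld:2 B:1 rd:3 wr:3>
#1 ALU src=r5,r0 held:WAW  <A:3 Mu:1 Ld:2 B:1 rd:3 wr:3>
#2 MUL src=r6,r6 dispatched  <A:3 Mu:0 Ld:2 B:1 rd:2 wr:2>
#3 MUL src=r4,r4 held:FU  <A:3 Mu:0 Ld:2 B:1 rd:2 wr:2>
#4 MUL src=r0,r6 held:FU  <A:3 Mu:0 Ld:2 B:1 rd:2 wr:2>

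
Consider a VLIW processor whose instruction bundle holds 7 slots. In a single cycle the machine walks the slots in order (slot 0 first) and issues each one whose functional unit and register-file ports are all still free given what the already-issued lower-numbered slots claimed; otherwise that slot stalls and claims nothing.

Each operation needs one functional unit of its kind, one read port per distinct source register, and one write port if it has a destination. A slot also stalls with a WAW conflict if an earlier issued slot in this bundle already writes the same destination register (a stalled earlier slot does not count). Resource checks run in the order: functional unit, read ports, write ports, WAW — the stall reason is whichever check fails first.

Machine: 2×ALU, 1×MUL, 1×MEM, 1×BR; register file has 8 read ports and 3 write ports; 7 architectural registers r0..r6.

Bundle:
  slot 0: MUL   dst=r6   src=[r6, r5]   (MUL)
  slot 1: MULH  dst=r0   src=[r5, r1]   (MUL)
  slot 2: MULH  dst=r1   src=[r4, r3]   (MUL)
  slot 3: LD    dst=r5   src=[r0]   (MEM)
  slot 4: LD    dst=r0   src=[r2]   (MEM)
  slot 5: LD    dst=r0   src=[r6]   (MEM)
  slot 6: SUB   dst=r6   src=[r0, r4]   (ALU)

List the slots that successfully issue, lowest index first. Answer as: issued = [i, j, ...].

  0. MUL→r6 ⇒ go  {2A/0Mu/1Ld/1B | 6r 2w}
  1. MUL→r0 ⇒ no(FU)  {2A/0Mu/1Ld/1B | 6r 2w}
  2. MUL→r1 ⇒ no(FU)  {2A/0Mu/1Ld/1B | 6r 2w}
  3. MEM→r5 ⇒ go  {2A/0Mu/0Ld/1B | 5r 1w}
  4. MEM→r0 ⇒ no(FU)  {2A/0Mu/0Ld/1B | 5r 1w}
  5. MEM→r0 ⇒ no(FU)  {2A/0Mu/0Ld/1B | 5r 1w}
  6. ALU→r6 ⇒ no(WAW)  {2A/0Mu/0Ld/1B | 5r 1w}

issued = [0, 3]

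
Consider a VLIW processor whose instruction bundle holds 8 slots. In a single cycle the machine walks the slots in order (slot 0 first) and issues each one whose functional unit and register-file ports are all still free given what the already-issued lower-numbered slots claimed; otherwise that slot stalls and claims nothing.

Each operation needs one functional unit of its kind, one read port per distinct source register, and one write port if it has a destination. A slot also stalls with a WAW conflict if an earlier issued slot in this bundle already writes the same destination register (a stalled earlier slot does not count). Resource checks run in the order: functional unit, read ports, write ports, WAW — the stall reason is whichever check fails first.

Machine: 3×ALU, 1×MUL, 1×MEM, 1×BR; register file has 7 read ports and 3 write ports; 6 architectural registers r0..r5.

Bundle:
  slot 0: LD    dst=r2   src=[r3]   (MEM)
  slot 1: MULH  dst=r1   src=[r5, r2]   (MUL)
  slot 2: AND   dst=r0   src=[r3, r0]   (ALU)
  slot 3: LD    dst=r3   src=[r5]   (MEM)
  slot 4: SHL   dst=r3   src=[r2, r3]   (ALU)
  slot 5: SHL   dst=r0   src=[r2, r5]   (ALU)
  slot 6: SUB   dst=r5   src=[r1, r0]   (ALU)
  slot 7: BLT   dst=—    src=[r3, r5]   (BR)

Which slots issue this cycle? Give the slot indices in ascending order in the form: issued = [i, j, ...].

issued = [0, 1, 2, 7]

(0) want 1×MEM +1rd +1wr — yes → AL3|MU1|ME0|BR1|rd6|wr2
(1) want 1×MUL +2rd +1wr — yes → AL3|MU0|ME0|BR1|rd4|wr1
(2) want 1×ALU +2rd +1wr — yes → AL2|MU0|ME0|BR1|rd2|wr0
(3) want 1×MEM +1rd +1wr — FU → AL2|MU0|ME0|BR1|rd2|wr0
(4) want 1×ALU +2rd +1wr — WR_PORT → AL2|MU0|ME0|BR1|rd2|wr0
(5) want 1×ALU +2rd +1wr — WR_PORT → AL2|MU0|ME0|BR1|rd2|wr0
(6) want 1×ALU +2rd +1wr — WR_PORT → AL2|MU0|ME0|BR1|rd2|wr0
(7) want 1×BR +2rd +0wr — yes → AL2|MU0|ME0|BR0|rd0|wr0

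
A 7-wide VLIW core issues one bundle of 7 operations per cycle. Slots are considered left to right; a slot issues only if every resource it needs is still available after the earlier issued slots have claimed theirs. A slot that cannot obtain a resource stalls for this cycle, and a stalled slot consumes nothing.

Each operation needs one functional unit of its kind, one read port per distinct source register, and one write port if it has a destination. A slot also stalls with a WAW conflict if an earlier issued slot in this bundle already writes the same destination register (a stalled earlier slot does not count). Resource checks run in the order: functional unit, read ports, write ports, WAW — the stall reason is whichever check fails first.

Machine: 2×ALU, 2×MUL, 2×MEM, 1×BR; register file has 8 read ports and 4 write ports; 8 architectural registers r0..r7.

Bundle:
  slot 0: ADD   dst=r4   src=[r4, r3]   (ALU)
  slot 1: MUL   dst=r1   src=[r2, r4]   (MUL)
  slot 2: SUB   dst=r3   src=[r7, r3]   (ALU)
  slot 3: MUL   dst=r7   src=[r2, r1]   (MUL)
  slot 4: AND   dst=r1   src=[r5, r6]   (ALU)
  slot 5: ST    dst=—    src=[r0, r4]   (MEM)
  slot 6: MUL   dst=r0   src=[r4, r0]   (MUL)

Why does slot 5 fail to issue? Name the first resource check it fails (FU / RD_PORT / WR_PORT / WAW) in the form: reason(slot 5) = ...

slot 0 (ALU): ISSUE — free A1,Mu2,Ld2,B1 rp6 wp3
slot 1 (MUL): ISSUE — free A1,Mu1,Ld2,B1 rp4 wp2
slot 2 (ALU): ISSUE — free A0,Mu1,Ld2,B1 rp2 wp1
slot 3 (MUL): ISSUE — free A0,Mu0,Ld2,B1 rp0 wp0
slot 4 (ALU): stall FU — free A0,Mu0,Ld2,B1 rp0 wp0
slot 5 (MEM): stall RD_PORT — free A0,Mu0,Ld2,B1 rp0 wp0
slot 6 (MUL): stall FU — free A0,Mu0,Ld2,B1 rp0 wp0

reason(slot 5) = RD_PORT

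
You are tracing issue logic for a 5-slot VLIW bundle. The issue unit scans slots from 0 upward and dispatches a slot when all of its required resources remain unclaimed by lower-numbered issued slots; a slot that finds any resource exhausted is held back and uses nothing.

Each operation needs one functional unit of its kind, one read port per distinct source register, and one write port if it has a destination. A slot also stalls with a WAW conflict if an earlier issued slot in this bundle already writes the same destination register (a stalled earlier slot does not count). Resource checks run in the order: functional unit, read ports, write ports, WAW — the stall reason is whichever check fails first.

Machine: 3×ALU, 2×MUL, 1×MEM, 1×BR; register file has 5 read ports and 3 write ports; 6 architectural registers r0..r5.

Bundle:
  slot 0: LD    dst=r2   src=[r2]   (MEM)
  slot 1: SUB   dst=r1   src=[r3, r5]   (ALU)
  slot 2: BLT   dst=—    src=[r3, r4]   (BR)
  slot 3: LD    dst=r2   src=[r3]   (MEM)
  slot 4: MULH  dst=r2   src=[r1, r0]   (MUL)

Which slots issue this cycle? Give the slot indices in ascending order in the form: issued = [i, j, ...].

issued = [0, 1, 2]

[0] MEM needs rd=1 wr=1: ok; after: ALU=3 MUL=2 MEM=0 BR=1, R=4, W=2
[1] ALU needs rd=2 wr=1: ok; after: ALU=2 MUL=2 MEM=0 BR=1, R=2, W=1
[2] BR needs rd=2 wr=0: ok; after: ALU=2 MUL=2 MEM=0 BR=0, R=0, W=1
[3] MEM needs rd=1 wr=1: FU; after: ALU=2 MUL=2 MEM=0 BR=0, R=0, W=1
[4] MUL needs rd=2 wr=1: RD_PORT; after: ALU=2 MUL=2 MEM=0 BR=0, R=0, W=1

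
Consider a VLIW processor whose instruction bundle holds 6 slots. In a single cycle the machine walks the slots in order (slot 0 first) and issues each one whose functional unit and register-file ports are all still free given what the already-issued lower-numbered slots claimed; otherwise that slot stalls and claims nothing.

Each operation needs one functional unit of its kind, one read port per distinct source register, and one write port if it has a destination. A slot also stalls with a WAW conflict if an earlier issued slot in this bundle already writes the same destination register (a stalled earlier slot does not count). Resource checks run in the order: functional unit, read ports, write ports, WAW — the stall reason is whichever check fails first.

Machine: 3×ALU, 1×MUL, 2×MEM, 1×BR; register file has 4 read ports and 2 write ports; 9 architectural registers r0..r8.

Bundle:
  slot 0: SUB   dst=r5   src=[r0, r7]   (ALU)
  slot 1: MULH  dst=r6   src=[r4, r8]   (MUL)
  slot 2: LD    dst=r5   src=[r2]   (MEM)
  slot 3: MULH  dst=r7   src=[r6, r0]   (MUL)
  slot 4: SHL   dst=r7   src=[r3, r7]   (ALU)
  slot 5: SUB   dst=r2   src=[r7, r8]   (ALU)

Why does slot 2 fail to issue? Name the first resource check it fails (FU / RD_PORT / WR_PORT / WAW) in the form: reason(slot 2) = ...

slot 0 (ALU): ISSUE — free A2,Mu1,Ld2,B1 rp2 wp1
slot 1 (MUL): ISSUE — free A2,Mu0,Ld2,B1 rp0 wp0
slot 2 (MEM): stall RD_PORT — free A2,Mu0,Ld2,B1 rp0 wp0
slot 3 (MUL): stall FU — free A2,Mu0,Ld2,B1 rp0 wp0
slot 4 (ALU): stall RD_PORT — free A2,Mu0,Ld2,B1 rp0 wp0
slot 5 (ALU): stall RD_PORT — free A2,Mu0,Ld2,B1 rp0 wp0

reason(slot 2) = RD_PORT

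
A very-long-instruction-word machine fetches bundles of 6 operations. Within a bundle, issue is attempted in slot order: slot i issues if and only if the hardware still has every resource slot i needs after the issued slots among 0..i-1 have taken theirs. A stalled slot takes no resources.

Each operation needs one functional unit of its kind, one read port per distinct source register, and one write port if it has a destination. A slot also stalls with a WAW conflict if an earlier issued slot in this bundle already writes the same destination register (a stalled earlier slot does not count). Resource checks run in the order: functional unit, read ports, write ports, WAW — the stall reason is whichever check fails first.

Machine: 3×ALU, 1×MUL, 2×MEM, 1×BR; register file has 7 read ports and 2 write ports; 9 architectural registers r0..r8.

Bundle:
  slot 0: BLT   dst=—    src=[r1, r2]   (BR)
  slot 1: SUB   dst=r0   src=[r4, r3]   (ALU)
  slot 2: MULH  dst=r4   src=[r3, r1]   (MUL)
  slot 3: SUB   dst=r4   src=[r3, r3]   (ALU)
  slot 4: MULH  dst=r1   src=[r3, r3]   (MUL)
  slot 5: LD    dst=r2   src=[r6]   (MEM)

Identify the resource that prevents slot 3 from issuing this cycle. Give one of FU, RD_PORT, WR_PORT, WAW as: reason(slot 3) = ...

  0. BR ⇒ go  {3A/1Mu/2Ld/0B | 5r 2w}
  1. ALU→r0 ⇒ go  {2A/1Mu/2Ld/0B | 3r 1w}
  2. MUL→r4 ⇒ go  {2A/0Mu/2Ld/0B | 1r 0w}
  3. ALU→r4 ⇒ no(WR_PORT)  {2A/0Mu/2Ld/0B | 1r 0w}
  4. MUL→r1 ⇒ no(FU)  {2A/0Mu/2Ld/0B | 1r 0w}
  5. MEM→r2 ⇒ no(WR_PORT)  {2A/0Mu/2Ld/0B | 1r 0w}

reason(slot 3) = WR_PORT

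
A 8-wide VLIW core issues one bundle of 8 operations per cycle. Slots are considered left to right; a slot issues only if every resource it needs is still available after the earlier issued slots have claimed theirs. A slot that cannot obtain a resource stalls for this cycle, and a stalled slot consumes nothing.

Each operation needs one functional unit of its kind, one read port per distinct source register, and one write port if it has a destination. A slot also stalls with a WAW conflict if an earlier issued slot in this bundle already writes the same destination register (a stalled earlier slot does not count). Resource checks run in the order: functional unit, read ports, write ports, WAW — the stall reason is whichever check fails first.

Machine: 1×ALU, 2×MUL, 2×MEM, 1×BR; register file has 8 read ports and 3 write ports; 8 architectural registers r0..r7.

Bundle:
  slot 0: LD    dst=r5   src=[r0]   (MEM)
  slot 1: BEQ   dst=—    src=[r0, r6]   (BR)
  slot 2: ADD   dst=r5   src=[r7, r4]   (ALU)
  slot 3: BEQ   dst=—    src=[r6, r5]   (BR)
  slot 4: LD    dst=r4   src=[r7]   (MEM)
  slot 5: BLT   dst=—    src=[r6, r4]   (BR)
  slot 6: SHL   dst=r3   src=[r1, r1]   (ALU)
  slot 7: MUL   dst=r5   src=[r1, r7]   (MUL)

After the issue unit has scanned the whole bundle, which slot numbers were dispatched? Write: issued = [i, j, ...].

issued = [0, 1, 4, 6]

#0 MEM src=r0 dispatched  <A:1 Mu:2 Ld:1 B:1 rd:7 wr:2>
#1 BR src=r0,r6 dispatched  <A:1 Mu:2 Ld:1 B:0 rd:5 wr:2>
#2 ALU src=r7,r4 held:WAW  <A:1 Mu:2 Ld:1 B:0 rd:5 wr:2>
#3 BR src=r6,r5 held:FU  <A:1 Mu:2 Ld:1 B:0 rd:5 wr:2>
#4 MEM src=r7 dispatched  <A:1 Mu:2 Ld:0 B:0 rd:4 wr:1>
#5 BR src=r6,r4 held:FU  <A:1 Mu:2 Ld:0 B:0 rd:4 wr:1>
#6 ALU src=r1,r1 dispatched  <A:0 Mu:2 Ld:0 B:0 rd:3 wr:0>
#7 MUL src=r1,r7 held:WR_PORT  <A:0 Mu:2 Ld:0 B:0 rd:3 wr:0>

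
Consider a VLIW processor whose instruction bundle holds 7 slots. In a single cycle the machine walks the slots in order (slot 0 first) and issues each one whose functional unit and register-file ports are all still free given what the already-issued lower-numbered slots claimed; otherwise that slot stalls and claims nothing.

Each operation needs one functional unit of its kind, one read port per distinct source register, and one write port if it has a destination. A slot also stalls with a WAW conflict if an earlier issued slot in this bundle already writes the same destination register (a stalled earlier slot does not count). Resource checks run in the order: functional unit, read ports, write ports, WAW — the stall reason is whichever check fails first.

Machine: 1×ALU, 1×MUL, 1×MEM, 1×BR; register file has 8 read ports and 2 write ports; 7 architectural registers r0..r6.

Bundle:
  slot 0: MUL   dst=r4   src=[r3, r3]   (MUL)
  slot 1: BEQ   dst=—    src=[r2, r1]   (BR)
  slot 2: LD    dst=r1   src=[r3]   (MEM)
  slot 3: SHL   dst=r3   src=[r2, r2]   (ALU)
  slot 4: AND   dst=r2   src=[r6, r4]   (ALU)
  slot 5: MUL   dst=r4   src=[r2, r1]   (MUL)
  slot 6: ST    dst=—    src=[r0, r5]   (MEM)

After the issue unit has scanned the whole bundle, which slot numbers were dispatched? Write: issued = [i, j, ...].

(0) want 1×MUL +1rd +1wr — yes → AL1|MU0|ME1|BR1|rd7|wr1
(1) want 1×BR +2rd +0wr — yes → AL1|MU0|ME1|BR0|rd5|wr1
(2) want 1×MEM +1rd +1wr — yes → AL1|MU0|ME0|BR0|rd4|wr0
(3) want 1×ALU +1rd +1wr — WR_PORT → AL1|MU0|ME0|BR0|rd4|wr0
(4) want 1×ALU +2rd +1wr — WR_PORT → AL1|MU0|ME0|BR0|rd4|wr0
(5) want 1×MUL +2rd +1wr — FU → AL1|MU0|ME0|BR0|rd4|wr0
(6) want 1×MEM +2rd +0wr — FU → AL1|MU0|ME0|BR0|rd4|wr0

issued = [0, 1, 2]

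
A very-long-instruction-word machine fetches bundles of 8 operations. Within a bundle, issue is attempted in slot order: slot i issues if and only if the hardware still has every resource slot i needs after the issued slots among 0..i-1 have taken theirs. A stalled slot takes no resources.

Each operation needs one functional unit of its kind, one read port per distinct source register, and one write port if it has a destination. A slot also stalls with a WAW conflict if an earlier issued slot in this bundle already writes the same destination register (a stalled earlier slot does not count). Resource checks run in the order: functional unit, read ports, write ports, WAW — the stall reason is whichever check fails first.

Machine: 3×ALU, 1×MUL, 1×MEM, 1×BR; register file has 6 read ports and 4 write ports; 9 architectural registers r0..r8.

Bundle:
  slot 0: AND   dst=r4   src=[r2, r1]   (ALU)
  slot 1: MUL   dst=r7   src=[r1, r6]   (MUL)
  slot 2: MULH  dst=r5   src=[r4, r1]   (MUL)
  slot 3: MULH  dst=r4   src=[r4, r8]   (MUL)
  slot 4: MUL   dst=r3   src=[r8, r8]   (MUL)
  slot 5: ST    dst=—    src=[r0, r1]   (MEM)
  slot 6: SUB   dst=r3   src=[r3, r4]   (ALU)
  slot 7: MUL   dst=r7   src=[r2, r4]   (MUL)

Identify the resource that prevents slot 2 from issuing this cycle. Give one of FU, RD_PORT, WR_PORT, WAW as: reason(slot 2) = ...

reason(slot 2) = FU

(0) want 1×ALU +2rd +1wr — yes → AL2|MU1|ME1|BR1|rd4|wr3
(1) want 1×MUL +2rd +1wr — yes → AL2|MU0|ME1|BR1|rd2|wr2
(2) want 1×MUL +2rd +1wr — FU → AL2|MU0|ME1|BR1|rd2|wr2
(3) want 1×MUL +2rd +1wr — FU → AL2|MU0|ME1|BR1|rd2|wr2
(4) want 1×MUL +1rd +1wr — FU → AL2|MU0|ME1|BR1|rd2|wr2
(5) want 1×MEM +2rd +0wr — yes → AL2|MU0|ME0|BR1|rd0|wr2
(6) want 1×ALU +2rd +1wr — RD_PORT → AL2|MU0|ME0|BR1|rd0|wr2
(7) want 1×MUL +2rd +1wr — FU → AL2|MU0|ME0|BR1|rd0|wr2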